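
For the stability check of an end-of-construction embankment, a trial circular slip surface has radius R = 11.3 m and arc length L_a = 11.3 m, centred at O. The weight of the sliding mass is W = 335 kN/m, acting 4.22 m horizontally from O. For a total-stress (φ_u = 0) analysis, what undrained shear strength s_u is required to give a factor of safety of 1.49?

s_u = 16.5 kPa

FS = s_u·L_a·R / (W·d), so s_u = FS·W·d / (L_a·R).
s_u = 1.49·335·4.22 / (11.30·11.3) = 2106.4 / 127.69 = 16.50 kPa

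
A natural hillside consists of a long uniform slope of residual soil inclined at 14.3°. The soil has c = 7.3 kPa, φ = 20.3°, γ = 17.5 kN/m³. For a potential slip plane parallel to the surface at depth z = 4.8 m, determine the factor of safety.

For an infinite slope with a slip plane parallel to the surface (no pore pressure): FS = [c + γz cos²β tanφ] / [γz sinβ cosβ].
γz = 17.5·4.8 = 84.00 kN/m²
Numerator = 7.3 + 84.00·cos²14.3°·tan20.3° = 7.3 + 84.00·0.9390·0.3699 = 36.477 kPa
Denominator = 84.00·sin14.3°·cos14.3° = 84.00·0.2470·0.9690 = 20.105 kPa
FS = 36.477 / 20.105 = 1.814

FS = 1.81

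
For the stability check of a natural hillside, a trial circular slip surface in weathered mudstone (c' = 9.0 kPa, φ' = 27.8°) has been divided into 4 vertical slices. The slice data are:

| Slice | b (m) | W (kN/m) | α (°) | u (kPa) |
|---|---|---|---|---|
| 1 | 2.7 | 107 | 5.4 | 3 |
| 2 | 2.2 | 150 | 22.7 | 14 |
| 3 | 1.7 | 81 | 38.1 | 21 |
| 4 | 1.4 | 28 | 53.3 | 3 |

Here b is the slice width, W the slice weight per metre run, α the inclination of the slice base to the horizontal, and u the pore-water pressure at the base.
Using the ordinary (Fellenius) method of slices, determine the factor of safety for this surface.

FS = 1.48

Ordinary method of slices: FS = Σ[c'·Δl_i + (W_i cosα_i − u_i·Δl_i)·tanφ'] / Σ W_i sinα_i, with Δl_i = b_i / cosα_i.
Slice 1: Δl = 2.7/cos5.4° = 2.712 m; N'_1 = 107·cos5.4° − 3·2.712 = 98.4; c'Δl = 24.41; W sinα = 10.1
Slice 2: Δl = 2.2/cos22.7° = 2.385 m; N'_2 = 150·cos22.7° − 14·2.385 = 105.0; c'Δl = 21.46; W sinα = 57.9
Slice 3: Δl = 1.7/cos38.1° = 2.160 m; N'_3 = 81·cos38.1° − 21·2.160 = 18.4; c'Δl = 19.44; W sinα = 50.0
Slice 4: Δl = 1.4/cos53.3° = 2.343 m; N'_4 = 28·cos53.3° − 3·2.343 = 9.7; c'Δl = 21.08; W sinα = 22.4
Σc'Δl = 86.4 kN/m; ΣN' = 231.5 kN/m; ΣW sinα = 140.4 kN/m
Resisting = 86.4 + 231.5·tan27.8° = 86.4 + 122.0 = 208.4 kN/m
FS = 208.4 / 140.4 = 1.485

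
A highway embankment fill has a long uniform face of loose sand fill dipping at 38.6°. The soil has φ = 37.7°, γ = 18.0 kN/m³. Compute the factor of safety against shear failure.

FS = 0.97

For a dry cohesionless infinite slope the factor of safety is FS = tanφ / tanβ.
FS = tan37.7° / tan38.6° = 0.7729 / 0.7983 = 0.968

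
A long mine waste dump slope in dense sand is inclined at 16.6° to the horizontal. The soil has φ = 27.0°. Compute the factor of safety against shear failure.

For a dry cohesionless infinite slope the factor of safety is FS = tanφ / tanβ.
FS = tan27.0° / tan16.6° = 0.5095 / 0.2981 = 1.709

FS = 1.71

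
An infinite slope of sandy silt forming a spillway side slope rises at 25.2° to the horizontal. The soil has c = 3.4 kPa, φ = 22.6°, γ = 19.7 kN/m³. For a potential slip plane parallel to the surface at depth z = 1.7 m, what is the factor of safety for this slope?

FS = 1.15

For an infinite slope with a slip plane parallel to the surface (no pore pressure): FS = [c + γz cos²β tanφ] / [γz sinβ cosβ].
γz = 19.7·1.7 = 33.49 kN/m²
Numerator = 3.4 + 33.49·cos²25.2°·tan22.6° = 3.4 + 33.49·0.8187·0.4163 = 14.813 kPa
Denominator = 33.49·sin25.2°·cos25.2° = 33.49·0.4258·0.9048 = 12.902 kPa
FS = 14.813 / 12.902 = 1.148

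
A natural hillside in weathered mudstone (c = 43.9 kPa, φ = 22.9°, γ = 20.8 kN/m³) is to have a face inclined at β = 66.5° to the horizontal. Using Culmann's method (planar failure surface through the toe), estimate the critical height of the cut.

Culmann's analysis gives the critical failure plane at α_cr = (β + φ)/2 = (66.5 + 22.9)/2 = 44.7°, and the critical height
H_c = (4c/γ) · sinβ cosφ / [1 − cos(β − φ)]
    = (4·43.9/20.8) · sin66.5°·cos22.9° / [1 − cos(43.6°)]
    = 8.442 · 0.9171·0.9212 / [1 − 0.7242]
    = 8.442 · 0.8448 / 0.2758
    = 25.86 m

H_c = 25.86 m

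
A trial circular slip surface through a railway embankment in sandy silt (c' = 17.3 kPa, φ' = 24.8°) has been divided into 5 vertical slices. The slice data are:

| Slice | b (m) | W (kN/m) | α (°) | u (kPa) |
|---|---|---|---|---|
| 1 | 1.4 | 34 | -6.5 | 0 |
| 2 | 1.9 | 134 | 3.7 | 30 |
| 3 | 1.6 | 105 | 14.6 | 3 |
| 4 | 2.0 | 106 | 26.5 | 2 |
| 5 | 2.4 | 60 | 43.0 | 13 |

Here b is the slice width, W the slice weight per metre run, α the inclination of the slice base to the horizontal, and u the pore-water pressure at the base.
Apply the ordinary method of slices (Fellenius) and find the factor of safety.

FS = 2.67

Ordinary method of slices: FS = Σ[c'·Δl_i + (W_i cosα_i − u_i·Δl_i)·tanφ'] / Σ W_i sinα_i, with Δl_i = b_i / cosα_i.
Slice 1: Δl = 1.4/cos(-6.5°) = 1.409 m; N'_1 = 34·cos(-6.5°) − 0·1.409 = 33.8; c'Δl = 24.38; W sinα = -3.8
Slice 2: Δl = 1.9/cos3.7° = 1.904 m; N'_2 = 134·cos3.7° − 30·1.904 = 76.6; c'Δl = 32.94; W sinα = 8.6
Slice 3: Δl = 1.6/cos14.6° = 1.653 m; N'_3 = 105·cos14.6° − 3·1.653 = 96.6; c'Δl = 28.60; W sinα = 26.5
Slice 4: Δl = 2.0/cos26.5° = 2.235 m; N'_4 = 106·cos26.5° − 2·2.235 = 90.4; c'Δl = 38.66; W sinα = 47.3
Slice 5: Δl = 2.4/cos43.0° = 3.282 m; N'_5 = 60·cos43.0° − 13·3.282 = 1.2; c'Δl = 56.77; W sinα = 40.9
Σc'Δl = 181.4 kN/m; ΣN' = 298.6 kN/m; ΣW sinα = 119.5 kN/m
Resisting = 181.4 + 298.6·tan24.8° = 181.4 + 138.0 = 319.3 kN/m
FS = 319.3 / 119.5 = 2.673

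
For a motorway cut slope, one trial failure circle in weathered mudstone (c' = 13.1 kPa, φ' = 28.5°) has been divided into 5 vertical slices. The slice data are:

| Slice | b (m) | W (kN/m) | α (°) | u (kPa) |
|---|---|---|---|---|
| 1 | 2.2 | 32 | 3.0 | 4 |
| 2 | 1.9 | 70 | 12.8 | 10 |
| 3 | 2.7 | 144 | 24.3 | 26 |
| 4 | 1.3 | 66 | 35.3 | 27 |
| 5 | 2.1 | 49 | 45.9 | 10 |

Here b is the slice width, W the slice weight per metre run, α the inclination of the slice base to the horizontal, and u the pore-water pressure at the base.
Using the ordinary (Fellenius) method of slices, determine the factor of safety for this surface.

FS = 1.54

Ordinary method of slices: FS = Σ[c'·Δl_i + (W_i cosα_i − u_i·Δl_i)·tanφ'] / Σ W_i sinα_i, with Δl_i = b_i / cosα_i.
Slice 1: Δl = 2.2/cos3.0° = 2.203 m; N'_1 = 32·cos3.0° − 4·2.203 = 23.1; c'Δl = 28.86; W sinα = 1.7
Slice 2: Δl = 1.9/cos12.8° = 1.948 m; N'_2 = 70·cos12.8° − 10·1.948 = 48.8; c'Δl = 25.52; W sinα = 15.5
Slice 3: Δl = 2.7/cos24.3° = 2.962 m; N'_3 = 144·cos24.3° − 26·2.962 = 54.2; c'Δl = 38.81; W sinα = 59.3
Slice 4: Δl = 1.3/cos35.3° = 1.593 m; N'_4 = 66·cos35.3° − 27·1.593 = 10.9; c'Δl = 20.87; W sinα = 38.1
Slice 5: Δl = 2.1/cos45.9° = 3.018 m; N'_5 = 49·cos45.9° − 10·3.018 = 3.9; c'Δl = 39.53; W sinα = 35.2
Σc'Δl = 153.6 kN/m; ΣN' = 140.9 kN/m; ΣW sinα = 149.8 kN/m
Resisting = 153.6 + 140.9·tan28.5° = 153.6 + 76.5 = 230.1 kN/m
FS = 230.1 / 149.8 = 1.536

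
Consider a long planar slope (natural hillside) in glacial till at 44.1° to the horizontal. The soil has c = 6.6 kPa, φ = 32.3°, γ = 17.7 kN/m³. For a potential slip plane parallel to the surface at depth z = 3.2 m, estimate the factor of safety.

FS = 0.89

For an infinite slope with a slip plane parallel to the surface (no pore pressure): FS = [c + γz cos²β tanφ] / [γz sinβ cosβ].
γz = 17.7·3.2 = 56.64 kN/m²
Numerator = 6.6 + 56.64·cos²44.1°·tan32.3° = 6.6 + 56.64·0.5157·0.6322 = 25.066 kPa
Denominator = 56.64·sin44.1°·cos44.1° = 56.64·0.6959·0.7181 = 28.306 kPa
FS = 25.066 / 28.306 = 0.886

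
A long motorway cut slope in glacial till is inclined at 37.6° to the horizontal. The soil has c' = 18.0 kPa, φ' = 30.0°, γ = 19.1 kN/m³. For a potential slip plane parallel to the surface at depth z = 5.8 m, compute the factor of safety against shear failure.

For an infinite slope with a slip plane parallel to the surface (no pore pressure): FS = [c' + γz cos²β tanφ'] / [γz sinβ cosβ].
γz = 19.1·5.8 = 110.78 kN/m²
Numerator = 18.0 + 110.78·cos²37.6°·tan30.0° = 18.0 + 110.78·0.6277·0.5774 = 58.148 kPa
Denominator = 110.78·sin37.6°·cos37.6° = 110.78·0.6101·0.7923 = 53.552 kPa
FS = 58.148 / 53.552 = 1.086

FS = 1.09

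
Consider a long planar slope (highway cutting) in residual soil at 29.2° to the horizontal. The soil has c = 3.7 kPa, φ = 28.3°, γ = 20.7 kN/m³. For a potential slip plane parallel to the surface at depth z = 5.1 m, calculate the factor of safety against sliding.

FS = 1.05

For an infinite slope with a slip plane parallel to the surface (no pore pressure): FS = [c + γz cos²β tanφ] / [γz sinβ cosβ].
γz = 20.7·5.1 = 105.57 kN/m²
Numerator = 3.7 + 105.57·cos²29.2°·tan28.3° = 3.7 + 105.57·0.7620·0.5384 = 47.014 kPa
Denominator = 105.57·sin29.2°·cos29.2° = 105.57·0.4879·0.8729 = 44.958 kPa
FS = 47.014 / 44.958 = 1.046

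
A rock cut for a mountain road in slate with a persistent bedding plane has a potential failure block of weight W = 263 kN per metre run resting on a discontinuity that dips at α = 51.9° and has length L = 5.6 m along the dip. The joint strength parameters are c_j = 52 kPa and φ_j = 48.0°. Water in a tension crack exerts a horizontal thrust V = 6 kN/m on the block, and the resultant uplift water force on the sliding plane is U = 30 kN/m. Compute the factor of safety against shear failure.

FS = 2.05

Resolving the block weight along and normal to the plane and applying the Mohr–Coulomb strength on the joint:
N' = W cosα − U − V sinα = 263·cos51.9° − 30 − 6·sin51.9° = 127.6 kN/m
Driving force T = W sinα + V cosα = 263·sin51.9° + 6·cos51.9° = 210.7 kN/m
Resisting force R = c_j·L + N'·tanφ_j = 52·5.6 + 127.6·tan48.0° = 291.2 + 141.7 = 432.9 kN/m
FS = R / T = 432.9 / 210.7 = 2.055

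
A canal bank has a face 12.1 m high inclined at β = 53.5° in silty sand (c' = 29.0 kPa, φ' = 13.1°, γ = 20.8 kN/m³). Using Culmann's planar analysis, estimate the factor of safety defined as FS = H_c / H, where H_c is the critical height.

H_c = (4c'/γ) · sinβ cosφ' / [1 − cos(β − φ')]
    = (4·29.0/20.8) · sin53.5°·cos13.1° / [1 − cos40.4°]
    = 5.577 · 0.7829 / 0.2385 = 18.31 m
FS = H_c / H = 18.31 / 12.1 = 1.513

FS = 1.51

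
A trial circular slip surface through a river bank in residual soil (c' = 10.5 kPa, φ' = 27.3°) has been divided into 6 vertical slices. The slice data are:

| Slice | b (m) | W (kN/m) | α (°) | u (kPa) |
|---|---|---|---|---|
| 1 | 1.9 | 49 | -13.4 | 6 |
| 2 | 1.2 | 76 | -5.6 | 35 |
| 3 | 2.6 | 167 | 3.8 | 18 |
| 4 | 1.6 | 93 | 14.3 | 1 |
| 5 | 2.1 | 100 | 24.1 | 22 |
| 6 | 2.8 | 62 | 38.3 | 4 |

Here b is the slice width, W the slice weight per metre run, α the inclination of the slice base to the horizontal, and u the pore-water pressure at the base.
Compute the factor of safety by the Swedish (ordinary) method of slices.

FS = 3.40

Ordinary method of slices: FS = Σ[c'·Δl_i + (W_i cosα_i − u_i·Δl_i)·tanφ'] / Σ W_i sinα_i, with Δl_i = b_i / cosα_i.
Slice 1: Δl = 1.9/cos(-13.4°) = 1.953 m; N'_1 = 49·cos(-13.4°) − 6·1.953 = 35.9; c'Δl = 20.51; W sinα = -11.4
Slice 2: Δl = 1.2/cos(-5.6°) = 1.206 m; N'_2 = 76·cos(-5.6°) − 35·1.206 = 33.4; c'Δl = 12.66; W sinα = -7.4
Slice 3: Δl = 2.6/cos3.8° = 2.606 m; N'_3 = 167·cos3.8° − 18·2.606 = 119.7; c'Δl = 27.36; W sinα = 11.1
Slice 4: Δl = 1.6/cos14.3° = 1.651 m; N'_4 = 93·cos14.3° − 1·1.651 = 88.5; c'Δl = 17.34; W sinα = 23.0
Slice 5: Δl = 2.1/cos24.1° = 2.301 m; N'_5 = 100·cos24.1° − 22·2.301 = 40.7; c'Δl = 24.16; W sinα = 40.8
Slice 6: Δl = 2.8/cos38.3° = 3.568 m; N'_6 = 62·cos38.3° − 4·3.568 = 34.4; c'Δl = 37.46; W sinα = 38.4
Σc'Δl = 139.5 kN/m; ΣN' = 352.6 kN/m; ΣW sinα = 94.5 kN/m
Resisting = 139.5 + 352.6·tan27.3° = 139.5 + 182.0 = 321.5 kN/m
FS = 321.5 / 94.5 = 3.401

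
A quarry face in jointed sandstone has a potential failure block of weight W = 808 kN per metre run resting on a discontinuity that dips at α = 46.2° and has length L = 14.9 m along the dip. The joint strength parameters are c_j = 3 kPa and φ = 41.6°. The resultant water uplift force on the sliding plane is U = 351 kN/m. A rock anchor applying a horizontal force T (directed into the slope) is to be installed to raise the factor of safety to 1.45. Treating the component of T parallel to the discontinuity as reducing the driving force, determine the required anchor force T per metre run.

Resolving forces along and normal to the sliding plane, with the horizontal anchor force T adding T·sinα to the effective normal force and T·cosα acting up the plane against the driving force:
FS = [c_jL + (W cosα − U + T sinα) tanφ] / [W sinα − T cosα]
Without the anchor: N' = 208.3 kN/m, driving T_d = 583.2 kN/m, resisting R = 3·14.9 + 208.3·tan41.6° = 229.6 kN/m, FS = 0.39.
Setting FS = 1.45 and solving for T:
1.45·(583.2 − T cos46.2°) = 229.6 + T sin46.2°·tan41.6°
T·(sin46.2°·tan41.6° + 1.45·cos46.2°) = 1.45·583.2 − 229.6
T·(0.7218·0.8878 + 1.45·0.6921) = 845.6 − 229.6 = 616.0
T·1.6444 = 616.0
T = 374.6 kN/m

T = 375 kN/m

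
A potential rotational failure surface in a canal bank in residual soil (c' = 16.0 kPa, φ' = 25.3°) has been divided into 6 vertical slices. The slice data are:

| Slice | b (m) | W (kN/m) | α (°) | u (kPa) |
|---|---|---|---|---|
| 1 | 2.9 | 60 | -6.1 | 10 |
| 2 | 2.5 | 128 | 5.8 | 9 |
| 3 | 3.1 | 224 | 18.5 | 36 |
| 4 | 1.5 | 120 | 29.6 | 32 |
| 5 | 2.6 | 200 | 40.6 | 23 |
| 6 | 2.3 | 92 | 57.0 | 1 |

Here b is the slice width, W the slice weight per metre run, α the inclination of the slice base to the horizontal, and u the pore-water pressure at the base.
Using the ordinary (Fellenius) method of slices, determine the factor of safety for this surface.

Ordinary method of slices: FS = Σ[c'·Δl_i + (W_i cosα_i − u_i·Δl_i)·tanφ'] / Σ W_i sinα_i, with Δl_i = b_i / cosα_i.
Slice 1: Δl = 2.9/cos(-6.1°) = 2.917 m; N'_1 = 60·cos(-6.1°) − 10·2.917 = 30.5; c'Δl = 46.66; W sinα = -6.4
Slice 2: Δl = 2.5/cos5.8° = 2.513 m; N'_2 = 128·cos5.8° − 9·2.513 = 104.7; c'Δl = 40.21; W sinα = 12.9
Slice 3: Δl = 3.1/cos18.5° = 3.269 m; N'_3 = 224·cos18.5° − 36·3.269 = 94.7; c'Δl = 52.30; W sinα = 71.1
Slice 4: Δl = 1.5/cos29.6° = 1.725 m; N'_4 = 120·cos29.6° − 32·1.725 = 49.1; c'Δl = 27.60; W sinα = 59.3
Slice 5: Δl = 2.6/cos40.6° = 3.424 m; N'_5 = 200·cos40.6° − 23·3.424 = 73.1; c'Δl = 54.79; W sinα = 130.2
Slice 6: Δl = 2.3/cos57.0° = 4.223 m; N'_6 = 92·cos57.0° − 1·4.223 = 45.9; c'Δl = 67.57; W sinα = 77.2
Σc'Δl = 289.1 kN/m; ΣN' = 398.1 kN/m; ΣW sinα = 344.2 kN/m
Resisting = 289.1 + 398.1·tan25.3° = 289.1 + 188.2 = 477.3 kN/m
FS = 477.3 / 344.2 = 1.387

FS = 1.39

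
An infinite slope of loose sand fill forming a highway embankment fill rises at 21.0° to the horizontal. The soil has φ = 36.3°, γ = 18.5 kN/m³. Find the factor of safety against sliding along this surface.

For a dry cohesionless infinite slope the factor of safety is FS = tanφ / tanβ.
FS = tan36.3° / tan21.0° = 0.7346 / 0.3839 = 1.914

FS = 1.91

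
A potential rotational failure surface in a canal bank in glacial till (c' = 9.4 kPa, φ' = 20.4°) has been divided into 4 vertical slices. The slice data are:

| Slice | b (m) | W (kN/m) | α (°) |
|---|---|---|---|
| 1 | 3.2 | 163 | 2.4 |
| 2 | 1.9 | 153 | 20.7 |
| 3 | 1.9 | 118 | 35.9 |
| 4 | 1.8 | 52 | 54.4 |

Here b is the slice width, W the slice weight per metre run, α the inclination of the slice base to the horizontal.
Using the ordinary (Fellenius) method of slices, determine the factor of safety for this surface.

Ordinary method of slices: FS = Σ[c'·Δl_i + (W_i cosα_i)·tanφ'] / Σ W_i sinα_i, with Δl_i = b_i / cosα_i.
Slice 1: Δl = 3.2/cos2.4° = 3.203 m; N'_1 = 163·cos2.4° = 162.9; c'Δl = 30.11; W sinα = 6.8
Slice 2: Δl = 1.9/cos20.7° = 2.031 m; N'_2 = 153·cos20.7° = 143.1; c'Δl = 19.09; W sinα = 54.1
Slice 3: Δl = 1.9/cos35.9° = 2.346 m; N'_3 = 118·cos35.9° = 95.6; c'Δl = 22.05; W sinα = 69.2
Slice 4: Δl = 1.8/cos54.4° = 3.092 m; N'_4 = 52·cos54.4° = 30.3; c'Δl = 29.07; W sinα = 42.3
Σc'Δl = 100.3 kN/m; ΣN' = 431.8 kN/m; ΣW sinα = 172.4 kN/m
Resisting = 100.3 + 431.8·tan20.4° = 100.3 + 160.6 = 260.9 kN/m
FS = 260.9 / 172.4 = 1.514

FS = 1.51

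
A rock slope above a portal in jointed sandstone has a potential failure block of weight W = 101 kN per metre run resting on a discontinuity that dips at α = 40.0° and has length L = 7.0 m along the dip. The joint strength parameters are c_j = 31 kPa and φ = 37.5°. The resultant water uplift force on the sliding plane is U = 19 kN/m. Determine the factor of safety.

Resolving the block weight along and normal to the plane and applying the Mohr–Coulomb strength on the joint:
N' = W cosα − U = 101·cos40.0° − 19 = 58.4 kN/m
Driving force T = W sinα = 101·sin40.0° = 64.9 kN/m
Resisting force R = c_j·L + N'·tanφ = 31·7.0 + 58.4·tan37.5° = 217.0 + 44.8 = 261.8 kN/m
FS = R / T = 261.8 / 64.9 = 4.032

FS = 4.03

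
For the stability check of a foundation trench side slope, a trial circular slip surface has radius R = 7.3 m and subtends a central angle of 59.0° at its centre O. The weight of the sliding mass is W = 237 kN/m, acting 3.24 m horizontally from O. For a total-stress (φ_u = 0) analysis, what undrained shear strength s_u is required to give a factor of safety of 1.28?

FS = s_u·L_a·R / (W·d), so s_u = FS·W·d / (L_a·R).
Arc length L_a = R·θ = 7.3·(59.0°·π/180) = 7.3·1.0297 = 7.52 m
s_u = 1.28·237·3.24 / (7.52·7.3) = 982.9 / 54.88 = 17.91 kPa

s_u = 17.9 kPa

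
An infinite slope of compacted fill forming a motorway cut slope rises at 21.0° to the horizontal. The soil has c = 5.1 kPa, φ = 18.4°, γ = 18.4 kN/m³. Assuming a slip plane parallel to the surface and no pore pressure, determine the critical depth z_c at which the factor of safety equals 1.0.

z_c = 6.21 m

Setting FS = 1.00 in FS = [c + γz cos²β tanφ] / [γz sinβ cosβ] and solving for z:
z = c / [γ cosβ (FS·sinβ − cosβ·tanφ)]
  = 5.1 / [18.4·cos21.0°·(1.00·sin21.0° − cos21.0°·tan18.4°)]
  = 5.1 / [18.4·0.9336·(1.00·0.3584 − 0.9336·0.3327)]
  = 5.1 / 0.8212 = 6.210 m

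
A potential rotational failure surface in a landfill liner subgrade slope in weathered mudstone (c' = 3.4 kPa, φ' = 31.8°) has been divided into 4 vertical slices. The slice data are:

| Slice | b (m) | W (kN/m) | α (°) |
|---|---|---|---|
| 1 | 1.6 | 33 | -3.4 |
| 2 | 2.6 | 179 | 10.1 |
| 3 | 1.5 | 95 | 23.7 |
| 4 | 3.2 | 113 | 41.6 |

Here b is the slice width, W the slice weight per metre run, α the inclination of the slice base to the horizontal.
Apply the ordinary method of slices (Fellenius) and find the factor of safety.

Ordinary method of slices: FS = Σ[c'·Δl_i + (W_i cosα_i)·tanφ'] / Σ W_i sinα_i, with Δl_i = b_i / cosα_i.
Slice 1: Δl = 1.6/cos(-3.4°) = 1.603 m; N'_1 = 33·cos(-3.4°) = 32.9; c'Δl = 5.45; W sinα = -2.0
Slice 2: Δl = 2.6/cos10.1° = 2.641 m; N'_2 = 179·cos10.1° = 176.2; c'Δl = 8.98; W sinα = 31.4
Slice 3: Δl = 1.5/cos23.7° = 1.638 m; N'_3 = 95·cos23.7° = 87.0; c'Δl = 5.57; W sinα = 38.2
Slice 4: Δl = 3.2/cos41.6° = 4.279 m; N'_4 = 113·cos41.6° = 84.5; c'Δl = 14.55; W sinα = 75.0
Σc'Δl = 34.5 kN/m; ΣN' = 380.7 kN/m; ΣW sinα = 142.6 kN/m
Resisting = 34.5 + 380.7·tan31.8° = 34.5 + 236.0 = 270.6 kN/m
FS = 270.6 / 142.6 = 1.897

FS = 1.90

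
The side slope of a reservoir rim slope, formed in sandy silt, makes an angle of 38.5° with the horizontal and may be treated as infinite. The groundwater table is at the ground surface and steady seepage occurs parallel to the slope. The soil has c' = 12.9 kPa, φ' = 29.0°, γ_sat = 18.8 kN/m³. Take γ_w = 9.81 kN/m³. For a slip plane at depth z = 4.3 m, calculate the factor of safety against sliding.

FS = 0.66

With seepage parallel to the slope and the water table at the surface, the effective normal stress on the slip plane uses the buoyant unit weight γ' = γ_sat − γ_w while the driving shear stress uses γ_sat:
FS = [c' + γ' z cos²β tanφ'] / [γ_sat z sinβ cosβ]
γ' = 18.8 − 9.81 = 8.99 kN/m³
Numerator = 12.9 + 8.99·4.3·cos²38.5°·tan29.0° = 12.9 + 8.99·4.3·0.6125·0.5543 = 26.024 kPa
Denominator = 18.8·4.3·sin38.5°·cos38.5° = 18.8·4.3·0.6225·0.7826 = 39.384 kPa
FS = 26.024 / 39.384 = 0.661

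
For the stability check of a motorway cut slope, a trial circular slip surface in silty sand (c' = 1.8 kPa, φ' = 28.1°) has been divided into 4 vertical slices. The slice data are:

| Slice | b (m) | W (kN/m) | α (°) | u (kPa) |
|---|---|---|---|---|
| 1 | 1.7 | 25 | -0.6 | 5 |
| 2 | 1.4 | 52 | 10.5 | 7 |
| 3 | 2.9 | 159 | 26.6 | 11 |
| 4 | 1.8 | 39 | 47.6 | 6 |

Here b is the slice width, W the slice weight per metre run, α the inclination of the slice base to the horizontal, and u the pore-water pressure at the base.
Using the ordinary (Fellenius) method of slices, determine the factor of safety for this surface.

FS = 1.00

Ordinary method of slices: FS = Σ[c'·Δl_i + (W_i cosα_i − u_i·Δl_i)·tanφ'] / Σ W_i sinα_i, with Δl_i = b_i / cosα_i.
Slice 1: Δl = 1.7/cos(-0.6°) = 1.700 m; N'_1 = 25·cos(-0.6°) − 5·1.700 = 16.5; c'Δl = 3.06; W sinα = -0.3
Slice 2: Δl = 1.4/cos10.5° = 1.424 m; N'_2 = 52·cos10.5° − 7·1.424 = 41.2; c'Δl = 2.56; W sinα = 9.5
Slice 3: Δl = 2.9/cos26.6° = 3.243 m; N'_3 = 159·cos26.6° − 11·3.243 = 106.5; c'Δl = 5.84; W sinα = 71.2
Slice 4: Δl = 1.8/cos47.6° = 2.669 m; N'_4 = 39·cos47.6° − 6·2.669 = 10.3; c'Δl = 4.80; W sinα = 28.8
Σc'Δl = 16.3 kN/m; ΣN' = 174.4 kN/m; ΣW sinα = 109.2 kN/m
Resisting = 16.3 + 174.4·tan28.1° = 16.3 + 93.1 = 109.4 kN/m
FS = 109.4 / 109.2 = 1.002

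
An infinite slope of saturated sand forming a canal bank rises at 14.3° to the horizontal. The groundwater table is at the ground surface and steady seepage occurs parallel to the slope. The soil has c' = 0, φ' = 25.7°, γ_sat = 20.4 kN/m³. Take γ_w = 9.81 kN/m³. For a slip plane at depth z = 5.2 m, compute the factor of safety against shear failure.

With seepage parallel to the slope and the water table at the surface, the effective normal stress on the slip plane uses the buoyant unit weight γ' = γ_sat − γ_w while the driving shear stress uses γ_sat:
FS = [c' + γ' z cos²β tanφ'] / [γ_sat z sinβ cosβ]
(For c' = 0 this reduces to FS = (γ'/γ_sat)·tanφ'/tanβ.)
γ' = 20.4 − 9.81 = 10.59 kN/m³
Numerator = 0.0 + 10.59·5.2·cos²14.3°·tan25.7° = 0.0 + 10.59·5.2·0.9390·0.4813 = 24.886 kPa
Denominator = 20.4·5.2·sin14.3°·cos14.3° = 20.4·5.2·0.2470·0.9690 = 25.390 kPa
FS = 24.886 / 25.390 = 0.980

FS = 0.98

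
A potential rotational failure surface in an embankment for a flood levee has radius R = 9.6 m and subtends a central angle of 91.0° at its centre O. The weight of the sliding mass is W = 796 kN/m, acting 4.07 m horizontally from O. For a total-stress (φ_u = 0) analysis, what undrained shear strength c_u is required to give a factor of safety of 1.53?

c_u = 33.9 kPa

FS = c_u·L_a·R / (W·d), so c_u = FS·W·d / (L_a·R).
Arc length L_a = R·θ = 9.6·(91.0°·π/180) = 9.6·1.5882 = 15.25 m
c_u = 1.53·796·4.07 / (15.25·9.6) = 4956.8 / 146.37 = 33.86 kPa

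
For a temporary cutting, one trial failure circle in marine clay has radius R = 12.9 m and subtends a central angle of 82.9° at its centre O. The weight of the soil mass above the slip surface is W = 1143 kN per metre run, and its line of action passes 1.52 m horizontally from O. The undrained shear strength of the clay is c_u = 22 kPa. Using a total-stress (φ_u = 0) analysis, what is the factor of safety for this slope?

FS = 3.05

Taking moments about the centre O, the resisting moment is provided by the undrained shear strength acting along the arc:
Arc length L_a = R·θ = 12.9·(82.9°·π/180) = 12.9·1.4469 = 18.66 m
M_R = c_u·L_a·R = 22·18.66·12.9 = 5297.0 kN·m/m
M_D = W·d = 1143·1.52 = 1737.4 kN·m/m
FS = M_R / M_D = 5297.0 / 1737.4 = 3.049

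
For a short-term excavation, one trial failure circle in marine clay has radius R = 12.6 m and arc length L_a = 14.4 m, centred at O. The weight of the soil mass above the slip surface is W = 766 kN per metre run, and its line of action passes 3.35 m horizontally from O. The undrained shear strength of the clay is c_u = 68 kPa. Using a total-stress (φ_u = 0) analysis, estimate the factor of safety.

Taking moments about the centre O, the resisting moment is provided by the undrained shear strength acting along the arc:
M_R = c_u·L_a·R = 68·14.40·12.6 = 12337.9 kN·m/m
M_D = W·d = 766·3.35 = 2566.1 kN·m/m
FS = M_R / M_D = 12337.9 / 2566.1 = 4.808

FS = 4.81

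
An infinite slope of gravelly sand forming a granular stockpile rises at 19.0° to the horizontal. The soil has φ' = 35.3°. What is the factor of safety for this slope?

FS = 2.06

For a dry cohesionless infinite slope the factor of safety is FS = tanφ' / tanβ.
FS = tan35.3° / tan19.0° = 0.7080 / 0.3443 = 2.056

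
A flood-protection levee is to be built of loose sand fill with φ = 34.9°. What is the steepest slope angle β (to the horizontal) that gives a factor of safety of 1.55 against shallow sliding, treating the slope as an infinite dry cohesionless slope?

β = 24.2°

For an infinite dry cohesionless slope FS = tanφ/tanβ, so tanβ = tanφ / FS.
tanβ = tan34.9° / 1.55 = 0.6976 / 1.55 = 0.4501
β = arctan(0.4501) = 24.23°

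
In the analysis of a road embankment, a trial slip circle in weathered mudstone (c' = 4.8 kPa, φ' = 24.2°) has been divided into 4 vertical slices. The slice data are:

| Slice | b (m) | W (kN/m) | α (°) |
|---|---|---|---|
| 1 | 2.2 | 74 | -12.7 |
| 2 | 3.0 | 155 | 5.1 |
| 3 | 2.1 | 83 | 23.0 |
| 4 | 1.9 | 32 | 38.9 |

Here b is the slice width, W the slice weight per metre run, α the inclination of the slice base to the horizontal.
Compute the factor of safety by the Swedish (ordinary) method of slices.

FS = 3.90

Ordinary method of slices: FS = Σ[c'·Δl_i + (W_i cosα_i)·tanφ'] / Σ W_i sinα_i, with Δl_i = b_i / cosα_i.
Slice 1: Δl = 2.2/cos(-12.7°) = 2.255 m; N'_1 = 74·cos(-12.7°) = 72.2; c'Δl = 10.82; W sinα = -16.3
Slice 2: Δl = 3.0/cos5.1° = 3.012 m; N'_2 = 155·cos5.1° = 154.4; c'Δl = 14.46; W sinα = 13.8
Slice 3: Δl = 2.1/cos23.0° = 2.281 m; N'_3 = 83·cos23.0° = 76.4; c'Δl = 10.95; W sinα = 32.4
Slice 4: Δl = 1.9/cos38.9° = 2.441 m; N'_4 = 32·cos38.9° = 24.9; c'Δl = 11.72; W sinα = 20.1
Σc'Δl = 48.0 kN/m; ΣN' = 327.9 kN/m; ΣW sinα = 50.0 kN/m
Resisting = 48.0 + 327.9·tan24.2° = 48.0 + 147.4 = 195.3 kN/m
FS = 195.3 / 50.0 = 3.903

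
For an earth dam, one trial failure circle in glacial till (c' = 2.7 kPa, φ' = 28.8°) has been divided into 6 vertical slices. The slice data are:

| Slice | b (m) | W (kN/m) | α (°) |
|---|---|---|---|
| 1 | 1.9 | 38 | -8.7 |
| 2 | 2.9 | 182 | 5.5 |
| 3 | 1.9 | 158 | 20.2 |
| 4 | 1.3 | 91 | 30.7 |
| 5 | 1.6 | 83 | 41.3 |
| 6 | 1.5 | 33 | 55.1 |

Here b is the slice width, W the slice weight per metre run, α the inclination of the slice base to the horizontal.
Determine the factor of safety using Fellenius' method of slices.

FS = 1.67

Ordinary method of slices: FS = Σ[c'·Δl_i + (W_i cosα_i)·tanφ'] / Σ W_i sinα_i, with Δl_i = b_i / cosα_i.
Slice 1: Δl = 1.9/cos(-8.7°) = 1.922 m; N'_1 = 38·cos(-8.7°) = 37.6; c'Δl = 5.19; W sinα = -5.7
Slice 2: Δl = 2.9/cos5.5° = 2.913 m; N'_2 = 182·cos5.5° = 181.2; c'Δl = 7.87; W sinα = 17.4
Slice 3: Δl = 1.9/cos20.2° = 2.025 m; N'_3 = 158·cos20.2° = 148.3; c'Δl = 5.47; W sinα = 54.6
Slice 4: Δl = 1.3/cos30.7° = 1.512 m; N'_4 = 91·cos30.7° = 78.2; c'Δl = 4.08; W sinα = 46.5
Slice 5: Δl = 1.6/cos41.3° = 2.130 m; N'_5 = 83·cos41.3° = 62.4; c'Δl = 5.75; W sinα = 54.8
Slice 6: Δl = 1.5/cos55.1° = 2.622 m; N'_6 = 33·cos55.1° = 18.9; c'Δl = 7.08; W sinα = 27.1
Σc'Δl = 35.4 kN/m; ΣN' = 526.5 kN/m; ΣW sinα = 194.6 kN/m
Resisting = 35.4 + 526.5·tan28.8° = 35.4 + 289.4 = 324.9 kN/m
FS = 324.9 / 194.6 = 1.670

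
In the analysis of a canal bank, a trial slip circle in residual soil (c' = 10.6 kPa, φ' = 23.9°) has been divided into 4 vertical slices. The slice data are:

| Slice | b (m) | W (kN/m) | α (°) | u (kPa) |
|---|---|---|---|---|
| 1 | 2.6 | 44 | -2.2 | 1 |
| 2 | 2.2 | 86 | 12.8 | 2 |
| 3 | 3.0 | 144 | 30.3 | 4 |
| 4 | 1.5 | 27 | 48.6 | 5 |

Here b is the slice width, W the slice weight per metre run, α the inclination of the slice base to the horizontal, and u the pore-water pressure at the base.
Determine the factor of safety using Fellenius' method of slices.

Ordinary method of slices: FS = Σ[c'·Δl_i + (W_i cosα_i − u_i·Δl_i)·tanφ'] / Σ W_i sinα_i, with Δl_i = b_i / cosα_i.
Slice 1: Δl = 2.6/cos(-2.2°) = 2.602 m; N'_1 = 44·cos(-2.2°) − 1·2.602 = 41.4; c'Δl = 27.58; W sinα = -1.7
Slice 2: Δl = 2.2/cos12.8° = 2.256 m; N'_2 = 86·cos12.8° − 2·2.256 = 79.4; c'Δl = 23.91; W sinα = 19.1
Slice 3: Δl = 3.0/cos30.3° = 3.475 m; N'_3 = 144·cos30.3° − 4·3.475 = 110.4; c'Δl = 36.83; W sinα = 72.7
Slice 4: Δl = 1.5/cos48.6° = 2.268 m; N'_4 = 27·cos48.6° − 5·2.268 = 6.5; c'Δl = 24.04; W sinα = 20.3
Σc'Δl = 112.4 kN/m; ΣN' = 237.7 kN/m; ΣW sinα = 110.3 kN/m
Resisting = 112.4 + 237.7·tan23.9° = 112.4 + 105.3 = 217.7 kN/m
FS = 217.7 / 110.3 = 1.974

FS = 1.97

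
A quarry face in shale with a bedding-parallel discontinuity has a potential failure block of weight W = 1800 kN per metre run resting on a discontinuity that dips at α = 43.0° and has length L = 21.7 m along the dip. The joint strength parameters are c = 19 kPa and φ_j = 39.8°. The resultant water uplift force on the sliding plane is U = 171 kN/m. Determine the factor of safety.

Resolving the block weight along and normal to the plane and applying the Mohr–Coulomb strength on the joint:
N' = W cosα − U = 1800·cos43.0° − 171 = 1145.4 kN/m
Driving force T = W sinα = 1800·sin43.0° = 1227.6 kN/m
Resisting force R = c·L + N'·tanφ_j = 19·21.7 + 1145.4·tan39.8° = 412.3 + 954.3 = 1366.6 kN/m
FS = R / T = 1366.6 / 1227.6 = 1.113

FS = 1.11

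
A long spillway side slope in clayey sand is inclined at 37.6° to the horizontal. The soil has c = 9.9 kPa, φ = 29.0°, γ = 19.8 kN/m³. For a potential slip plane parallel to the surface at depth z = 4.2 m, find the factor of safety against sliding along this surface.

FS = 0.97

For an infinite slope with a slip plane parallel to the surface (no pore pressure): FS = [c + γz cos²β tanφ] / [γz sinβ cosβ].
γz = 19.8·4.2 = 83.16 kN/m²
Numerator = 9.9 + 83.16·cos²37.6°·tan29.0° = 9.9 + 83.16·0.6277·0.5543 = 38.836 kPa
Denominator = 83.16·sin37.6°·cos37.6° = 83.16·0.6101·0.7923 = 40.201 kPa
FS = 38.836 / 40.201 = 0.966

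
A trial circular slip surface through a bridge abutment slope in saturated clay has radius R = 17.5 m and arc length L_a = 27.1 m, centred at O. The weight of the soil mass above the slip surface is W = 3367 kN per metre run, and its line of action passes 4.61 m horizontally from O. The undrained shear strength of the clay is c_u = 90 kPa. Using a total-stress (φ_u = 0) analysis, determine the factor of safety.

FS = 2.75

Taking moments about the centre O, the resisting moment is provided by the undrained shear strength acting along the arc:
M_R = c_u·L_a·R = 90·27.10·17.5 = 42682.5 kN·m/m
M_D = W·d = 3367·4.61 = 15521.9 kN·m/m
FS = M_R / M_D = 42682.5 / 15521.9 = 2.750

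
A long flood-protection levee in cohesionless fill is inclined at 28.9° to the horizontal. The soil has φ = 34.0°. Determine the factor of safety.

FS = 1.22

For a dry cohesionless infinite slope the factor of safety is FS = tanφ / tanβ.
FS = tan34.0° / tan28.9° = 0.6745 / 0.5520 = 1.222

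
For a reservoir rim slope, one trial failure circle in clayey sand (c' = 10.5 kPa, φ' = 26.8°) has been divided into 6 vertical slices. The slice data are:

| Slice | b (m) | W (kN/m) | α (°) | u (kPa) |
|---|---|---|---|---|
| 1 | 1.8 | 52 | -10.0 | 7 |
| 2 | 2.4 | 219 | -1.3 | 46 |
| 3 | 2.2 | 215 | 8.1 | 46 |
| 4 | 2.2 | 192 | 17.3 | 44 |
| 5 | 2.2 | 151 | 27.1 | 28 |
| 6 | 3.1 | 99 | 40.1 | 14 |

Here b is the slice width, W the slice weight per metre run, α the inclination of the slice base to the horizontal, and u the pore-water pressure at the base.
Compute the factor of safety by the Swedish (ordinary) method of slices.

Ordinary method of slices: FS = Σ[c'·Δl_i + (W_i cosα_i − u_i·Δl_i)·tanφ'] / Σ W_i sinα_i, with Δl_i = b_i / cosα_i.
Slice 1: Δl = 1.8/cos(-10.0°) = 1.828 m; N'_1 = 52·cos(-10.0°) − 7·1.828 = 38.4; c'Δl = 19.19; W sinα = -9.0
Slice 2: Δl = 2.4/cos(-1.3°) = 2.401 m; N'_2 = 219·cos(-1.3°) − 46·2.401 = 108.5; c'Δl = 25.21; W sinα = -5.0
Slice 3: Δl = 2.2/cos8.1° = 2.222 m; N'_3 = 215·cos8.1° − 46·2.222 = 110.6; c'Δl = 23.33; W sinα = 30.3
Slice 4: Δl = 2.2/cos17.3° = 2.304 m; N'_4 = 192·cos17.3° − 44·2.304 = 81.9; c'Δl = 24.19; W sinα = 57.1
Slice 5: Δl = 2.2/cos27.1° = 2.471 m; N'_5 = 151·cos27.1° − 28·2.471 = 65.2; c'Δl = 25.95; W sinα = 68.8
Slice 6: Δl = 3.1/cos40.1° = 4.053 m; N'_6 = 99·cos40.1° − 14·4.053 = 19.0; c'Δl = 42.55; W sinα = 63.8
Σc'Δl = 160.4 kN/m; ΣN' = 423.7 kN/m; ΣW sinα = 205.9 kN/m
Resisting = 160.4 + 423.7·tan26.8° = 160.4 + 214.0 = 374.5 kN/m
FS = 374.5 / 205.9 = 1.818

FS = 1.82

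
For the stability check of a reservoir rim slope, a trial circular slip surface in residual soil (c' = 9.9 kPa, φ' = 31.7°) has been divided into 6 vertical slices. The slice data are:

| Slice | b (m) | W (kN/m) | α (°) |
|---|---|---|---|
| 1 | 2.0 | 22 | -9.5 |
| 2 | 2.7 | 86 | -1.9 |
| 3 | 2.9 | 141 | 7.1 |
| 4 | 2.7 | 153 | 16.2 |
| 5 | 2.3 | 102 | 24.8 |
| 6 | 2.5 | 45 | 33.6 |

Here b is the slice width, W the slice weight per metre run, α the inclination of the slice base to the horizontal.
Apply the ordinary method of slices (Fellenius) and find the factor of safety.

FS = 3.98

Ordinary method of slices: FS = Σ[c'·Δl_i + (W_i cosα_i)·tanφ'] / Σ W_i sinα_i, with Δl_i = b_i / cosα_i.
Slice 1: Δl = 2.0/cos(-9.5°) = 2.028 m; N'_1 = 22·cos(-9.5°) = 21.7; c'Δl = 20.08; W sinα = -3.6
Slice 2: Δl = 2.7/cos(-1.9°) = 2.701 m; N'_2 = 86·cos(-1.9°) = 86.0; c'Δl = 26.74; W sinα = -2.9
Slice 3: Δl = 2.9/cos7.1° = 2.922 m; N'_3 = 141·cos7.1° = 139.9; c'Δl = 28.93; W sinα = 17.4
Slice 4: Δl = 2.7/cos16.2° = 2.812 m; N'_4 = 153·cos16.2° = 146.9; c'Δl = 27.84; W sinα = 42.7
Slice 5: Δl = 2.3/cos24.8° = 2.534 m; N'_5 = 102·cos24.8° = 92.6; c'Δl = 25.08; W sinα = 42.8
Slice 6: Δl = 2.5/cos33.6° = 3.001 m; N'_6 = 45·cos33.6° = 37.5; c'Δl = 29.71; W sinα = 24.9
Σc'Δl = 158.4 kN/m; ΣN' = 524.6 kN/m; ΣW sinα = 121.3 kN/m
Resisting = 158.4 + 524.6·tan31.7° = 158.4 + 324.0 = 482.4 kN/m
FS = 482.4 / 121.3 = 3.976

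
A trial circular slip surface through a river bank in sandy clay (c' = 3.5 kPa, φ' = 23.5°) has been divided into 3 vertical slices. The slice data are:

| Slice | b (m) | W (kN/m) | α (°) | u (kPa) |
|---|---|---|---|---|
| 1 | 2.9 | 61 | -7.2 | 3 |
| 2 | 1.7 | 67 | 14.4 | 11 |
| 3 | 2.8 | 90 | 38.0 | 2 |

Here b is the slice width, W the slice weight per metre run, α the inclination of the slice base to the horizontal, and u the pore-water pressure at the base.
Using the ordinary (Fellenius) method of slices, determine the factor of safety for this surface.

FS = 1.53

Ordinary method of slices: FS = Σ[c'·Δl_i + (W_i cosα_i − u_i·Δl_i)·tanφ'] / Σ W_i sinα_i, with Δl_i = b_i / cosα_i.
Slice 1: Δl = 2.9/cos(-7.2°) = 2.923 m; N'_1 = 61·cos(-7.2°) − 3·2.923 = 51.7; c'Δl = 10.23; W sinα = -7.6
Slice 2: Δl = 1.7/cos14.4° = 1.755 m; N'_2 = 67·cos14.4° − 11·1.755 = 45.6; c'Δl = 6.14; W sinα = 16.7
Slice 3: Δl = 2.8/cos38.0° = 3.553 m; N'_3 = 90·cos38.0° − 2·3.553 = 63.8; c'Δl = 12.44; W sinα = 55.4
Σc'Δl = 28.8 kN/m; ΣN' = 161.2 kN/m; ΣW sinα = 64.4 kN/m
Resisting = 28.8 + 161.2·tan23.5° = 28.8 + 70.1 = 98.9 kN/m
FS = 98.9 / 64.4 = 1.535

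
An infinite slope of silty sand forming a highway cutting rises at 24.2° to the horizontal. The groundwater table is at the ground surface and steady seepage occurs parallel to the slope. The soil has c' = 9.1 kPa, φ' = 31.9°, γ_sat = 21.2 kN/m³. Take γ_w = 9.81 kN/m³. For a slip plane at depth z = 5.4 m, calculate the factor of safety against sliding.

With seepage parallel to the slope and the water table at the surface, the effective normal stress on the slip plane uses the buoyant unit weight γ' = γ_sat − γ_w while the driving shear stress uses γ_sat:
FS = [c' + γ' z cos²β tanφ'] / [γ_sat z sinβ cosβ]
γ' = 21.2 − 9.81 = 11.39 kN/m³
Numerator = 9.1 + 11.39·5.4·cos²24.2°·tan31.9° = 9.1 + 11.39·5.4·0.8320·0.6224 = 40.951 kPa
Denominator = 21.2·5.4·sin24.2°·cos24.2° = 21.2·5.4·0.4099·0.9121 = 42.804 kPa
FS = 40.951 / 42.804 = 0.957

FS = 0.96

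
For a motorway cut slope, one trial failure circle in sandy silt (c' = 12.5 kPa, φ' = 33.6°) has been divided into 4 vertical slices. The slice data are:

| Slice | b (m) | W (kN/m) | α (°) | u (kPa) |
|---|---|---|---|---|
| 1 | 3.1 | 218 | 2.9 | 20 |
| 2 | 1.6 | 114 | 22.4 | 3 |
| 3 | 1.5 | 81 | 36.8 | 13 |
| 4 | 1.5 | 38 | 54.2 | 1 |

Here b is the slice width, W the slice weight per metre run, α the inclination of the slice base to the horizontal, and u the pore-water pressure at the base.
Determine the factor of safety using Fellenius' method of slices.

Ordinary method of slices: FS = Σ[c'·Δl_i + (W_i cosα_i − u_i·Δl_i)·tanφ'] / Σ W_i sinα_i, with Δl_i = b_i / cosα_i.
Slice 1: Δl = 3.1/cos2.9° = 3.104 m; N'_1 = 218·cos2.9° − 20·3.104 = 155.6; c'Δl = 38.80; W sinα = 11.0
Slice 2: Δl = 1.6/cos22.4° = 1.731 m; N'_2 = 114·cos22.4° − 3·1.731 = 100.2; c'Δl = 21.63; W sinα = 43.4
Slice 3: Δl = 1.5/cos36.8° = 1.873 m; N'_3 = 81·cos36.8° − 13·1.873 = 40.5; c'Δl = 23.42; W sinα = 48.5
Slice 4: Δl = 1.5/cos54.2° = 2.564 m; N'_4 = 38·cos54.2° − 1·2.564 = 19.7; c'Δl = 32.05; W sinα = 30.8
Σc'Δl = 115.9 kN/m; ΣN' = 316.0 kN/m; ΣW sinα = 133.8 kN/m
Resisting = 115.9 + 316.0·tan33.6° = 115.9 + 210.0 = 325.9 kN/m
FS = 325.9 / 133.8 = 2.435

FS = 2.44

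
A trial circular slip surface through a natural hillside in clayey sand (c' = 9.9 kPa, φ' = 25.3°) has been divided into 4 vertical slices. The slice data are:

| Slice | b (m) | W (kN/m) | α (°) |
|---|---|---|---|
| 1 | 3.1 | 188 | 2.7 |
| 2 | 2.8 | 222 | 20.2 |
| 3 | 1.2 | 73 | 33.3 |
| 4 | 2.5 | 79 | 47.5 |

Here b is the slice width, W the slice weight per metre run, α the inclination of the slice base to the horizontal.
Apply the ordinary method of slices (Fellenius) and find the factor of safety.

Ordinary method of slices: FS = Σ[c'·Δl_i + (W_i cosα_i)·tanφ'] / Σ W_i sinα_i, with Δl_i = b_i / cosα_i.
Slice 1: Δl = 3.1/cos2.7° = 3.103 m; N'_1 = 188·cos2.7° = 187.8; c'Δl = 30.72; W sinα = 8.9
Slice 2: Δl = 2.8/cos20.2° = 2.984 m; N'_2 = 222·cos20.2° = 208.3; c'Δl = 29.54; W sinα = 76.7
Slice 3: Δl = 1.2/cos33.3° = 1.436 m; N'_3 = 73·cos33.3° = 61.0; c'Δl = 14.21; W sinα = 40.1
Slice 4: Δl = 2.5/cos47.5° = 3.700 m; N'_4 = 79·cos47.5° = 53.4; c'Δl = 36.63; W sinα = 58.2
Σc'Δl = 111.1 kN/m; ΣN' = 510.5 kN/m; ΣW sinα = 183.8 kN/m
Resisting = 111.1 + 510.5·tan25.3° = 111.1 + 241.3 = 352.4 kN/m
FS = 352.4 / 183.8 = 1.917

FS = 1.92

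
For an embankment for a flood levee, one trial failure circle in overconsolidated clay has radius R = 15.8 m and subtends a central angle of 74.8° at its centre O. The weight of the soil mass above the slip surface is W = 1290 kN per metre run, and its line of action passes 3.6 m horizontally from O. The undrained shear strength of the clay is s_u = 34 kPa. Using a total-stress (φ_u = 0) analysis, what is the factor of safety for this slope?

Taking moments about the centre O, the resisting moment is provided by the undrained shear strength acting along the arc:
Arc length L_a = R·θ = 15.8·(74.8°·π/180) = 15.8·1.3055 = 20.63 m
M_R = s_u·L_a·R = 34·20.63·15.8 = 11080.8 kN·m/m
M_D = W·d = 1290·3.6 = 4644.0 kN·m/m
FS = M_R / M_D = 11080.8 / 4644.0 = 2.386

FS = 2.39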